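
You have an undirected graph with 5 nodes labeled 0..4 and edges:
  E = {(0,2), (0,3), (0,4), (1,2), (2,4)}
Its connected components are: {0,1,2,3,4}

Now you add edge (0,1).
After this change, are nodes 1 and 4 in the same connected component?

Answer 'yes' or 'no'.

Initial components: {0,1,2,3,4}
Adding edge (0,1): both already in same component {0,1,2,3,4}. No change.
New components: {0,1,2,3,4}
Are 1 and 4 in the same component? yes

Answer: yes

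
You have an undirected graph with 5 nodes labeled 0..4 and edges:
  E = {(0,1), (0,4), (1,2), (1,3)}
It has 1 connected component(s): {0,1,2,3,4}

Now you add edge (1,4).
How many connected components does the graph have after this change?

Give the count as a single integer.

Initial component count: 1
Add (1,4): endpoints already in same component. Count unchanged: 1.
New component count: 1

Answer: 1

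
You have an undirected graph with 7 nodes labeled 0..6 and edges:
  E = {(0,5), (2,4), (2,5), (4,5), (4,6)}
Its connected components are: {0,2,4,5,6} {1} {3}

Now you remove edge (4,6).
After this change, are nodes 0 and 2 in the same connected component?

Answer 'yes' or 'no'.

Initial components: {0,2,4,5,6} {1} {3}
Removing edge (4,6): it was a bridge — component count 3 -> 4.
New components: {0,2,4,5} {1} {3} {6}
Are 0 and 2 in the same component? yes

Answer: yes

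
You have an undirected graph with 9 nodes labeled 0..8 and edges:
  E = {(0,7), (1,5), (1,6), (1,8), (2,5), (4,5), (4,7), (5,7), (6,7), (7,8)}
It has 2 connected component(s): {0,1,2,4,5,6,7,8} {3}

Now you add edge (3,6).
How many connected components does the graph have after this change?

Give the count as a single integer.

Initial component count: 2
Add (3,6): merges two components. Count decreases: 2 -> 1.
New component count: 1

Answer: 1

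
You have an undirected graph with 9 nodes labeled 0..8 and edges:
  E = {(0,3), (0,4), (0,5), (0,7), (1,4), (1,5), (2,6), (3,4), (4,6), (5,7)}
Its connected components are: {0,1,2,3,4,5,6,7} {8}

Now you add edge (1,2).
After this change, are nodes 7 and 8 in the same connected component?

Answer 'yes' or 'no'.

Answer: no

Derivation:
Initial components: {0,1,2,3,4,5,6,7} {8}
Adding edge (1,2): both already in same component {0,1,2,3,4,5,6,7}. No change.
New components: {0,1,2,3,4,5,6,7} {8}
Are 7 and 8 in the same component? no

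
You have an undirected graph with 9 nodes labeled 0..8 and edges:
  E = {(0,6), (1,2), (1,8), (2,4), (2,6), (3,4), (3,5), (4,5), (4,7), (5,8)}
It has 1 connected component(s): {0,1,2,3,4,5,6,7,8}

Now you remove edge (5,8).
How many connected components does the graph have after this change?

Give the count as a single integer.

Initial component count: 1
Remove (5,8): not a bridge. Count unchanged: 1.
  After removal, components: {0,1,2,3,4,5,6,7,8}
New component count: 1

Answer: 1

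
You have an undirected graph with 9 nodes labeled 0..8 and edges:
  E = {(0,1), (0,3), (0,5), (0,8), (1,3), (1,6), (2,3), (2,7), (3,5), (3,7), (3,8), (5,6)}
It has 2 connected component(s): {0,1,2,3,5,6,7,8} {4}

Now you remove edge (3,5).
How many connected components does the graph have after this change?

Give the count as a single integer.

Initial component count: 2
Remove (3,5): not a bridge. Count unchanged: 2.
  After removal, components: {0,1,2,3,5,6,7,8} {4}
New component count: 2

Answer: 2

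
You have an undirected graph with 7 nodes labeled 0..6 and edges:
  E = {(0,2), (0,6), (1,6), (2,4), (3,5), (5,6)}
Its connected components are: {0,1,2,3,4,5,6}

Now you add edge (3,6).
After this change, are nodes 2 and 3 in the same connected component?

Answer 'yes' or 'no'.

Answer: yes

Derivation:
Initial components: {0,1,2,3,4,5,6}
Adding edge (3,6): both already in same component {0,1,2,3,4,5,6}. No change.
New components: {0,1,2,3,4,5,6}
Are 2 and 3 in the same component? yes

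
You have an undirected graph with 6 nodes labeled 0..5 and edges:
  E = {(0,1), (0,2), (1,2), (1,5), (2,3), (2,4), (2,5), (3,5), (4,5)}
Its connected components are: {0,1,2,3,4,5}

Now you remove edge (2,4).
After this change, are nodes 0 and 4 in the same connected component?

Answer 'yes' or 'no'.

Initial components: {0,1,2,3,4,5}
Removing edge (2,4): not a bridge — component count unchanged at 1.
New components: {0,1,2,3,4,5}
Are 0 and 4 in the same component? yes

Answer: yes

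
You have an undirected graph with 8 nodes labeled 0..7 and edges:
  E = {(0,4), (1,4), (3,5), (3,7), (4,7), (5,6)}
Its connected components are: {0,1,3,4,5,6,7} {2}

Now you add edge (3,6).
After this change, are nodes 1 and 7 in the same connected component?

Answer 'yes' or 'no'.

Answer: yes

Derivation:
Initial components: {0,1,3,4,5,6,7} {2}
Adding edge (3,6): both already in same component {0,1,3,4,5,6,7}. No change.
New components: {0,1,3,4,5,6,7} {2}
Are 1 and 7 in the same component? yes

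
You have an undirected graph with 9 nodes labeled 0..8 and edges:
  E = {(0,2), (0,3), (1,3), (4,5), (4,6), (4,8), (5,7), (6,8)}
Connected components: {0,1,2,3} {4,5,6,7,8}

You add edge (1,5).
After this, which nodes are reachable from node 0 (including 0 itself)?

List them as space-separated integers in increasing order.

Answer: 0 1 2 3 4 5 6 7 8

Derivation:
Before: nodes reachable from 0: {0,1,2,3}
Adding (1,5): merges 0's component with another. Reachability grows.
After: nodes reachable from 0: {0,1,2,3,4,5,6,7,8}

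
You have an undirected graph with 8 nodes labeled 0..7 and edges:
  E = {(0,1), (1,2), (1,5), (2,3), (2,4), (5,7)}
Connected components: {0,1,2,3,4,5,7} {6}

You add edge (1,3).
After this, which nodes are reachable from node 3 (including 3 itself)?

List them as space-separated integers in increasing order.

Before: nodes reachable from 3: {0,1,2,3,4,5,7}
Adding (1,3): both endpoints already in same component. Reachability from 3 unchanged.
After: nodes reachable from 3: {0,1,2,3,4,5,7}

Answer: 0 1 2 3 4 5 7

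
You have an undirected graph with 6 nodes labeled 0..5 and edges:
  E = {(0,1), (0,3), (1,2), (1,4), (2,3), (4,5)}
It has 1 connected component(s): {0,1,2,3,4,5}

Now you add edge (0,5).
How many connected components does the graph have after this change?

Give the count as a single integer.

Initial component count: 1
Add (0,5): endpoints already in same component. Count unchanged: 1.
New component count: 1

Answer: 1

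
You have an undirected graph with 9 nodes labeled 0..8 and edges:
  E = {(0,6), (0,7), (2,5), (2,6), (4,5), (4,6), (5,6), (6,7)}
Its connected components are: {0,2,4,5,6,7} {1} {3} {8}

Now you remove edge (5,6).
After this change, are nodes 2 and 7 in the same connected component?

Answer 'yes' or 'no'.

Answer: yes

Derivation:
Initial components: {0,2,4,5,6,7} {1} {3} {8}
Removing edge (5,6): not a bridge — component count unchanged at 4.
New components: {0,2,4,5,6,7} {1} {3} {8}
Are 2 and 7 in the same component? yes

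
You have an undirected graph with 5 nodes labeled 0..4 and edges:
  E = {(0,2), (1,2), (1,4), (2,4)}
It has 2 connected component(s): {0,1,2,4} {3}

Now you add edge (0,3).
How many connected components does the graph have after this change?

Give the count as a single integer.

Answer: 1

Derivation:
Initial component count: 2
Add (0,3): merges two components. Count decreases: 2 -> 1.
New component count: 1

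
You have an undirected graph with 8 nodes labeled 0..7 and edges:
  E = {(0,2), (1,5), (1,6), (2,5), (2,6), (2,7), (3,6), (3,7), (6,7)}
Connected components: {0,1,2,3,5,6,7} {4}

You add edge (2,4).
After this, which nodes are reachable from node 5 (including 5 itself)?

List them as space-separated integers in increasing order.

Answer: 0 1 2 3 4 5 6 7

Derivation:
Before: nodes reachable from 5: {0,1,2,3,5,6,7}
Adding (2,4): merges 5's component with another. Reachability grows.
After: nodes reachable from 5: {0,1,2,3,4,5,6,7}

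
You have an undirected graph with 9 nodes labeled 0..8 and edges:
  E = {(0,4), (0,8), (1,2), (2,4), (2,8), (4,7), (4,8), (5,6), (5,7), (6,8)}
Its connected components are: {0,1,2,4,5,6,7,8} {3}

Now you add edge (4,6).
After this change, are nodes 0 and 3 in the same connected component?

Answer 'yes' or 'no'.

Initial components: {0,1,2,4,5,6,7,8} {3}
Adding edge (4,6): both already in same component {0,1,2,4,5,6,7,8}. No change.
New components: {0,1,2,4,5,6,7,8} {3}
Are 0 and 3 in the same component? no

Answer: no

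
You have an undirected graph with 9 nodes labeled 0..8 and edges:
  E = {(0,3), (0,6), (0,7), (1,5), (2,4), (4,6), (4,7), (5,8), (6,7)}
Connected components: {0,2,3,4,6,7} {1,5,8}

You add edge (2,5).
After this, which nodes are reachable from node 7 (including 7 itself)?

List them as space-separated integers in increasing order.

Answer: 0 1 2 3 4 5 6 7 8

Derivation:
Before: nodes reachable from 7: {0,2,3,4,6,7}
Adding (2,5): merges 7's component with another. Reachability grows.
After: nodes reachable from 7: {0,1,2,3,4,5,6,7,8}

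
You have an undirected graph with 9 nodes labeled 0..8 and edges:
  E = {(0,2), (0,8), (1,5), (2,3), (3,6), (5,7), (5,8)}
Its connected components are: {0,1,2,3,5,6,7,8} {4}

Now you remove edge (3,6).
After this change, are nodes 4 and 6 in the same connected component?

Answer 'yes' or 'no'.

Answer: no

Derivation:
Initial components: {0,1,2,3,5,6,7,8} {4}
Removing edge (3,6): it was a bridge — component count 2 -> 3.
New components: {0,1,2,3,5,7,8} {4} {6}
Are 4 and 6 in the same component? no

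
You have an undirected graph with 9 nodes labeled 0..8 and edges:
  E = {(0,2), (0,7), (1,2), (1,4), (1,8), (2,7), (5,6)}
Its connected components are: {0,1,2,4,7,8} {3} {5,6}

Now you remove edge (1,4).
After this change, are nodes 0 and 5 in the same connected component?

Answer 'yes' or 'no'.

Initial components: {0,1,2,4,7,8} {3} {5,6}
Removing edge (1,4): it was a bridge — component count 3 -> 4.
New components: {0,1,2,7,8} {3} {4} {5,6}
Are 0 and 5 in the same component? no

Answer: no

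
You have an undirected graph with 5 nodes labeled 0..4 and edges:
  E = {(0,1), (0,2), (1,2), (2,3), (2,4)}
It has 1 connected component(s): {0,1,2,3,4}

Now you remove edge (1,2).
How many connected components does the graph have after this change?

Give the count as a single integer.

Answer: 1

Derivation:
Initial component count: 1
Remove (1,2): not a bridge. Count unchanged: 1.
  After removal, components: {0,1,2,3,4}
New component count: 1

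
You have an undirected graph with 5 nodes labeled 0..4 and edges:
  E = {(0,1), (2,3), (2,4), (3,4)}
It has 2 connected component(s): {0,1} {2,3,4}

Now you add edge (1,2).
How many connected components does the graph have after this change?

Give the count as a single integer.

Initial component count: 2
Add (1,2): merges two components. Count decreases: 2 -> 1.
New component count: 1

Answer: 1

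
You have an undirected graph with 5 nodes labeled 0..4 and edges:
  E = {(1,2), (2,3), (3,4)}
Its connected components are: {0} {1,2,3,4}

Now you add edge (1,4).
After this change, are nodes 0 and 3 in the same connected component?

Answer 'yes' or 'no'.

Initial components: {0} {1,2,3,4}
Adding edge (1,4): both already in same component {1,2,3,4}. No change.
New components: {0} {1,2,3,4}
Are 0 and 3 in the same component? no

Answer: no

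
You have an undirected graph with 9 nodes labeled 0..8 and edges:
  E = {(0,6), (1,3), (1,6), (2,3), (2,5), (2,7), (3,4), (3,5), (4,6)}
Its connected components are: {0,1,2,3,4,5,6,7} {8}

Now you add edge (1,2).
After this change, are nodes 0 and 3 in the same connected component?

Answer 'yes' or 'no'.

Initial components: {0,1,2,3,4,5,6,7} {8}
Adding edge (1,2): both already in same component {0,1,2,3,4,5,6,7}. No change.
New components: {0,1,2,3,4,5,6,7} {8}
Are 0 and 3 in the same component? yes

Answer: yes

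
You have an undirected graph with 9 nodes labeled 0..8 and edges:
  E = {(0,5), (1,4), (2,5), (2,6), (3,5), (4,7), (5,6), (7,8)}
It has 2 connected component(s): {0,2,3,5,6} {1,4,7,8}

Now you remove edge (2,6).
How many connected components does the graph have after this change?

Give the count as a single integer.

Answer: 2

Derivation:
Initial component count: 2
Remove (2,6): not a bridge. Count unchanged: 2.
  After removal, components: {0,2,3,5,6} {1,4,7,8}
New component count: 2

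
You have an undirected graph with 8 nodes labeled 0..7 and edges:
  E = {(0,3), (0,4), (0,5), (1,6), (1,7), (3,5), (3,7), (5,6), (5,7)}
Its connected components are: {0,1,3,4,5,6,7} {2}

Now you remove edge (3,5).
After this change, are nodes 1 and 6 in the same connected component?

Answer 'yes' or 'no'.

Initial components: {0,1,3,4,5,6,7} {2}
Removing edge (3,5): not a bridge — component count unchanged at 2.
New components: {0,1,3,4,5,6,7} {2}
Are 1 and 6 in the same component? yes

Answer: yes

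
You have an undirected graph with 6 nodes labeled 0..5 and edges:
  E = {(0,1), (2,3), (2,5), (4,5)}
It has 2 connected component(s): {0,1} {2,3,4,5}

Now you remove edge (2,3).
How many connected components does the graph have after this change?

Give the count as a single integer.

Initial component count: 2
Remove (2,3): it was a bridge. Count increases: 2 -> 3.
  After removal, components: {0,1} {2,4,5} {3}
New component count: 3

Answer: 3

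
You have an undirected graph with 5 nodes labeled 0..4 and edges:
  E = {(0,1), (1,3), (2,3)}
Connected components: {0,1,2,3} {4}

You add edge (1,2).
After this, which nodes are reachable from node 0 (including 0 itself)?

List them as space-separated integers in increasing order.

Answer: 0 1 2 3

Derivation:
Before: nodes reachable from 0: {0,1,2,3}
Adding (1,2): both endpoints already in same component. Reachability from 0 unchanged.
After: nodes reachable from 0: {0,1,2,3}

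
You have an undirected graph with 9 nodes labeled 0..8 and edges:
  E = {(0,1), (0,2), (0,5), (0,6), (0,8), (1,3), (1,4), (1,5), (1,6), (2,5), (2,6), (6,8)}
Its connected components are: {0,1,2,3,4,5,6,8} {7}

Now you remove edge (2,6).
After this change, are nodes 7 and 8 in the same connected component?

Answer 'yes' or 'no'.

Answer: no

Derivation:
Initial components: {0,1,2,3,4,5,6,8} {7}
Removing edge (2,6): not a bridge — component count unchanged at 2.
New components: {0,1,2,3,4,5,6,8} {7}
Are 7 and 8 in the same component? no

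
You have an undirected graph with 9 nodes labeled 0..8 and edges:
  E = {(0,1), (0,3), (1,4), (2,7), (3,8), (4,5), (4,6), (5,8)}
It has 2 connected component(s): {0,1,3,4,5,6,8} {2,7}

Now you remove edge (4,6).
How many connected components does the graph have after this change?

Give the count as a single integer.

Answer: 3

Derivation:
Initial component count: 2
Remove (4,6): it was a bridge. Count increases: 2 -> 3.
  After removal, components: {0,1,3,4,5,8} {2,7} {6}
New component count: 3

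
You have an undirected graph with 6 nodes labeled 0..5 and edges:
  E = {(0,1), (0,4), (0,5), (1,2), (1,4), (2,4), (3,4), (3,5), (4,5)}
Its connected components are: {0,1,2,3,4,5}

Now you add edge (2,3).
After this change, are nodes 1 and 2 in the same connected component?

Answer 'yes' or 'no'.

Answer: yes

Derivation:
Initial components: {0,1,2,3,4,5}
Adding edge (2,3): both already in same component {0,1,2,3,4,5}. No change.
New components: {0,1,2,3,4,5}
Are 1 and 2 in the same component? yes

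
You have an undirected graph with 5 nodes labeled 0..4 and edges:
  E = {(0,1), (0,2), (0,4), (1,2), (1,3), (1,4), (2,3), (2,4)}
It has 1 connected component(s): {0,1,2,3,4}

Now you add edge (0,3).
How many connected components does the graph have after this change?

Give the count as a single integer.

Initial component count: 1
Add (0,3): endpoints already in same component. Count unchanged: 1.
New component count: 1

Answer: 1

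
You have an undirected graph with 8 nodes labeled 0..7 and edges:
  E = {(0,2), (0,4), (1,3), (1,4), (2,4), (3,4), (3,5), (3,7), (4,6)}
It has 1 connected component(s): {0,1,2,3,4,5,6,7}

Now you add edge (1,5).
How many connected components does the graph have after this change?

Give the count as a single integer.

Initial component count: 1
Add (1,5): endpoints already in same component. Count unchanged: 1.
New component count: 1

Answer: 1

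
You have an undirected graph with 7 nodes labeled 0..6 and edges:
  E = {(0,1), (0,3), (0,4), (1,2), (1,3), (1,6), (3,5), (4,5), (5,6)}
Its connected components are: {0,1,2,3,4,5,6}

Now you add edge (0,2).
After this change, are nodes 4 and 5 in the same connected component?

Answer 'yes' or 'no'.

Answer: yes

Derivation:
Initial components: {0,1,2,3,4,5,6}
Adding edge (0,2): both already in same component {0,1,2,3,4,5,6}. No change.
New components: {0,1,2,3,4,5,6}
Are 4 and 5 in the same component? yes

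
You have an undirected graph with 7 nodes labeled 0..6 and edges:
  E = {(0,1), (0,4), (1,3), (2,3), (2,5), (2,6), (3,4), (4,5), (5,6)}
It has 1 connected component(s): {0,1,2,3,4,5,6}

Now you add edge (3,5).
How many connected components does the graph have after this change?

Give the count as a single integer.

Answer: 1

Derivation:
Initial component count: 1
Add (3,5): endpoints already in same component. Count unchanged: 1.
New component count: 1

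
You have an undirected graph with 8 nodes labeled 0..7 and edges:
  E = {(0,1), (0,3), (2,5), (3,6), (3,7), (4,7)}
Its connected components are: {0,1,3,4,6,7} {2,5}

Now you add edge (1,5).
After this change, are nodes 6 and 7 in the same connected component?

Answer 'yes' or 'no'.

Initial components: {0,1,3,4,6,7} {2,5}
Adding edge (1,5): merges {0,1,3,4,6,7} and {2,5}.
New components: {0,1,2,3,4,5,6,7}
Are 6 and 7 in the same component? yes

Answer: yes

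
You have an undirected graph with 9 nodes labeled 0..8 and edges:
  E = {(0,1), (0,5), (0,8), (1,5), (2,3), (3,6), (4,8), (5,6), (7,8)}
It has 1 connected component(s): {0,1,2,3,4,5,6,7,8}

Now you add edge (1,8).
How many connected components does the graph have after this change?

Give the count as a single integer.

Answer: 1

Derivation:
Initial component count: 1
Add (1,8): endpoints already in same component. Count unchanged: 1.
New component count: 1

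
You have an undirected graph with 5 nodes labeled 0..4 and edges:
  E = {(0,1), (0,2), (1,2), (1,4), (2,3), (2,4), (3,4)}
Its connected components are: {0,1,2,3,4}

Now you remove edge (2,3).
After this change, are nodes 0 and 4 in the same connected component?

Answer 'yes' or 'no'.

Answer: yes

Derivation:
Initial components: {0,1,2,3,4}
Removing edge (2,3): not a bridge — component count unchanged at 1.
New components: {0,1,2,3,4}
Are 0 and 4 in the same component? yes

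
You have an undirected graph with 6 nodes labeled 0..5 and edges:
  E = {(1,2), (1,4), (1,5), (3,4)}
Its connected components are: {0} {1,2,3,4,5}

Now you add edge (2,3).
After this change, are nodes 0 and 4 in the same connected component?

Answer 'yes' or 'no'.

Initial components: {0} {1,2,3,4,5}
Adding edge (2,3): both already in same component {1,2,3,4,5}. No change.
New components: {0} {1,2,3,4,5}
Are 0 and 4 in the same component? no

Answer: no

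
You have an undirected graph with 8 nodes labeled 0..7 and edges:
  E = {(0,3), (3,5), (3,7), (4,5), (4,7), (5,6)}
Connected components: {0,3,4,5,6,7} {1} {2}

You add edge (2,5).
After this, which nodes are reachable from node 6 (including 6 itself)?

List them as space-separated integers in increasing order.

Before: nodes reachable from 6: {0,3,4,5,6,7}
Adding (2,5): merges 6's component with another. Reachability grows.
After: nodes reachable from 6: {0,2,3,4,5,6,7}

Answer: 0 2 3 4 5 6 7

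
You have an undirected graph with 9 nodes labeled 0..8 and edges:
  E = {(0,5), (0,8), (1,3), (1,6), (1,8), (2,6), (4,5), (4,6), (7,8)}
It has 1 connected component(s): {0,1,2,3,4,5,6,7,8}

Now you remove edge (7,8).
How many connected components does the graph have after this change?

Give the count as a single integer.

Initial component count: 1
Remove (7,8): it was a bridge. Count increases: 1 -> 2.
  After removal, components: {0,1,2,3,4,5,6,8} {7}
New component count: 2

Answer: 2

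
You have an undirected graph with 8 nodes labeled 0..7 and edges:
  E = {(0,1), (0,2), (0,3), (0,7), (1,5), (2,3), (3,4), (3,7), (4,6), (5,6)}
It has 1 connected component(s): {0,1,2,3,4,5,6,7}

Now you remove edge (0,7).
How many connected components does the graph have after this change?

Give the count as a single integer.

Answer: 1

Derivation:
Initial component count: 1
Remove (0,7): not a bridge. Count unchanged: 1.
  After removal, components: {0,1,2,3,4,5,6,7}
New component count: 1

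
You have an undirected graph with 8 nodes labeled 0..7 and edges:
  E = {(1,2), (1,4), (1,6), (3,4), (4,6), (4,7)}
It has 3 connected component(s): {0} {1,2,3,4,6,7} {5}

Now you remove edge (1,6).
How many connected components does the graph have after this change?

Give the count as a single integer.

Initial component count: 3
Remove (1,6): not a bridge. Count unchanged: 3.
  After removal, components: {0} {1,2,3,4,6,7} {5}
New component count: 3

Answer: 3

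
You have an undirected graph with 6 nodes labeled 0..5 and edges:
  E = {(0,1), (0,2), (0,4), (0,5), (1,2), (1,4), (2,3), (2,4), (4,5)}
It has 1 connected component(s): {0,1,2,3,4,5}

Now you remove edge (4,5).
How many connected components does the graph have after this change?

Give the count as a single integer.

Answer: 1

Derivation:
Initial component count: 1
Remove (4,5): not a bridge. Count unchanged: 1.
  After removal, components: {0,1,2,3,4,5}
New component count: 1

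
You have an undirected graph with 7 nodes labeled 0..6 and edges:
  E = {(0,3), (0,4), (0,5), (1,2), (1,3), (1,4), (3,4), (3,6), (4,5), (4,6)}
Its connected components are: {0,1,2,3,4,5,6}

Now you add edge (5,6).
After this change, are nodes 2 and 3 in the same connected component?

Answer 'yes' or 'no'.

Answer: yes

Derivation:
Initial components: {0,1,2,3,4,5,6}
Adding edge (5,6): both already in same component {0,1,2,3,4,5,6}. No change.
New components: {0,1,2,3,4,5,6}
Are 2 and 3 in the same component? yes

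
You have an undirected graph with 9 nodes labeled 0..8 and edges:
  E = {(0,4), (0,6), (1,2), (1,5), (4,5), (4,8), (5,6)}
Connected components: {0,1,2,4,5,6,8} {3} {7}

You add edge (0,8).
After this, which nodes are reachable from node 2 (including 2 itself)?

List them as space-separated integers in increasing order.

Before: nodes reachable from 2: {0,1,2,4,5,6,8}
Adding (0,8): both endpoints already in same component. Reachability from 2 unchanged.
After: nodes reachable from 2: {0,1,2,4,5,6,8}

Answer: 0 1 2 4 5 6 8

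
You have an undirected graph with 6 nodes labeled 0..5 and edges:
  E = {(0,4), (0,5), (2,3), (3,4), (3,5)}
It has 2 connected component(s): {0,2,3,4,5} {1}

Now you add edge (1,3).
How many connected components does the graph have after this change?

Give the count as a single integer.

Initial component count: 2
Add (1,3): merges two components. Count decreases: 2 -> 1.
New component count: 1

Answer: 1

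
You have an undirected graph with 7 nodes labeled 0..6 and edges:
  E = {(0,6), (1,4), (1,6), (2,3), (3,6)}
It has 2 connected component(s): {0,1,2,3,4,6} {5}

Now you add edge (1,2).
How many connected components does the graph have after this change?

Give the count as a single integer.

Answer: 2

Derivation:
Initial component count: 2
Add (1,2): endpoints already in same component. Count unchanged: 2.
New component count: 2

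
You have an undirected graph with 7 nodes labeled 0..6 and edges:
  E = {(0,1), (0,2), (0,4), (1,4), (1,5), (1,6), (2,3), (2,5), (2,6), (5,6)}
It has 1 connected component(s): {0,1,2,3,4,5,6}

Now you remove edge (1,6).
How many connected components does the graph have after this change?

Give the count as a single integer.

Answer: 1

Derivation:
Initial component count: 1
Remove (1,6): not a bridge. Count unchanged: 1.
  After removal, components: {0,1,2,3,4,5,6}
New component count: 1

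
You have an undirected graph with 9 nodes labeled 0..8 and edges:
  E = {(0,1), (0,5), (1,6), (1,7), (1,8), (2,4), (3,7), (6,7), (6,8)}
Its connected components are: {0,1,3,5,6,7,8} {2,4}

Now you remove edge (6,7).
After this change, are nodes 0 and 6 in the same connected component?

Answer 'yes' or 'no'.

Initial components: {0,1,3,5,6,7,8} {2,4}
Removing edge (6,7): not a bridge — component count unchanged at 2.
New components: {0,1,3,5,6,7,8} {2,4}
Are 0 and 6 in the same component? yes

Answer: yes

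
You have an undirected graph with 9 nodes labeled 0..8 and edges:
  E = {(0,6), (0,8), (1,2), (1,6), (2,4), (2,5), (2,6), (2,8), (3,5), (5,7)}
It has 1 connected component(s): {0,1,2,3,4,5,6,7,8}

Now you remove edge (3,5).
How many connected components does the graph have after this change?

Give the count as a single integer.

Initial component count: 1
Remove (3,5): it was a bridge. Count increases: 1 -> 2.
  After removal, components: {0,1,2,4,5,6,7,8} {3}
New component count: 2

Answer: 2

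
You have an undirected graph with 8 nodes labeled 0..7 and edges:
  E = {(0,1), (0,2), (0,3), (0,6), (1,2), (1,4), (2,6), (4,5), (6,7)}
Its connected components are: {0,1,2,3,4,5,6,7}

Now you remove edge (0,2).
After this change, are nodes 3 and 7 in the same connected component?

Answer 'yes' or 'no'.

Initial components: {0,1,2,3,4,5,6,7}
Removing edge (0,2): not a bridge — component count unchanged at 1.
New components: {0,1,2,3,4,5,6,7}
Are 3 and 7 in the same component? yes

Answer: yes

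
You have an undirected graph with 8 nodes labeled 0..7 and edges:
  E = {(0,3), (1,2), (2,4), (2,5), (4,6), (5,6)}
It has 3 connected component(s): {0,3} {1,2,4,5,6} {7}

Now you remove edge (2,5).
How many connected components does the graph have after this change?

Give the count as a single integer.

Initial component count: 3
Remove (2,5): not a bridge. Count unchanged: 3.
  After removal, components: {0,3} {1,2,4,5,6} {7}
New component count: 3

Answer: 3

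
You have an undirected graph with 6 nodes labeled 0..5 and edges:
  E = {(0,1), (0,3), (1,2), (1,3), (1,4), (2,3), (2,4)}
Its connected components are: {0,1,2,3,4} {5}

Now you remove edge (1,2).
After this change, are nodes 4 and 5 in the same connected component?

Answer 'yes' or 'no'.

Initial components: {0,1,2,3,4} {5}
Removing edge (1,2): not a bridge — component count unchanged at 2.
New components: {0,1,2,3,4} {5}
Are 4 and 5 in the same component? no

Answer: no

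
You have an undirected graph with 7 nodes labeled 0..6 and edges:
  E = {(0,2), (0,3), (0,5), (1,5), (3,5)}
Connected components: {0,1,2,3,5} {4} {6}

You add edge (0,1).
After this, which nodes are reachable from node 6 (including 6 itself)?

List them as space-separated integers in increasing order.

Answer: 6

Derivation:
Before: nodes reachable from 6: {6}
Adding (0,1): both endpoints already in same component. Reachability from 6 unchanged.
After: nodes reachable from 6: {6}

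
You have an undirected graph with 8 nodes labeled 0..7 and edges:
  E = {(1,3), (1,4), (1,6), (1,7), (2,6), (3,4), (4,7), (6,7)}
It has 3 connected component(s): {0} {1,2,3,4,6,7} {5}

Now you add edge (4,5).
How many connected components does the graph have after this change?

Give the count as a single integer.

Initial component count: 3
Add (4,5): merges two components. Count decreases: 3 -> 2.
New component count: 2

Answer: 2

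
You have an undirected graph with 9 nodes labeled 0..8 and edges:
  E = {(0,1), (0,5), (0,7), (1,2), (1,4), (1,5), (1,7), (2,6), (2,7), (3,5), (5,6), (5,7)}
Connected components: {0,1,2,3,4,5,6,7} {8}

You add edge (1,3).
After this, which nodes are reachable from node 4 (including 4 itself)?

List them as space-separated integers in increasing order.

Answer: 0 1 2 3 4 5 6 7

Derivation:
Before: nodes reachable from 4: {0,1,2,3,4,5,6,7}
Adding (1,3): both endpoints already in same component. Reachability from 4 unchanged.
After: nodes reachable from 4: {0,1,2,3,4,5,6,7}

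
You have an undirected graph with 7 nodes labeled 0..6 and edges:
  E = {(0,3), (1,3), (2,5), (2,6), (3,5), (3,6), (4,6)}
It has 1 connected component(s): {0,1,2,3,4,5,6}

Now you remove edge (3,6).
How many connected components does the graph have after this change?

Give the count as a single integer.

Answer: 1

Derivation:
Initial component count: 1
Remove (3,6): not a bridge. Count unchanged: 1.
  After removal, components: {0,1,2,3,4,5,6}
New component count: 1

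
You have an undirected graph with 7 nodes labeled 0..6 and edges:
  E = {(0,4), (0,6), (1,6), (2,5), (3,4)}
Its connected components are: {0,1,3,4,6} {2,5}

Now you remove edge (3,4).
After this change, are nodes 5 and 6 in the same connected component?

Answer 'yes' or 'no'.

Initial components: {0,1,3,4,6} {2,5}
Removing edge (3,4): it was a bridge — component count 2 -> 3.
New components: {0,1,4,6} {2,5} {3}
Are 5 and 6 in the same component? no

Answer: no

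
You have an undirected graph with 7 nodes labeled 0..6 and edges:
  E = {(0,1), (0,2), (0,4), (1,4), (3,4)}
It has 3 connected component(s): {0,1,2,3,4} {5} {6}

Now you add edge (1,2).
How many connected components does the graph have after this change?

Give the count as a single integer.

Answer: 3

Derivation:
Initial component count: 3
Add (1,2): endpoints already in same component. Count unchanged: 3.
New component count: 3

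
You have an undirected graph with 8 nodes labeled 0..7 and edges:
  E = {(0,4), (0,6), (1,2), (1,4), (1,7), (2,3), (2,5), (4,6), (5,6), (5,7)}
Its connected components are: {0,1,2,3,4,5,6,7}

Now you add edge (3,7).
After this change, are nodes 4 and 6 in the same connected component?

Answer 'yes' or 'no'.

Initial components: {0,1,2,3,4,5,6,7}
Adding edge (3,7): both already in same component {0,1,2,3,4,5,6,7}. No change.
New components: {0,1,2,3,4,5,6,7}
Are 4 and 6 in the same component? yes

Answer: yes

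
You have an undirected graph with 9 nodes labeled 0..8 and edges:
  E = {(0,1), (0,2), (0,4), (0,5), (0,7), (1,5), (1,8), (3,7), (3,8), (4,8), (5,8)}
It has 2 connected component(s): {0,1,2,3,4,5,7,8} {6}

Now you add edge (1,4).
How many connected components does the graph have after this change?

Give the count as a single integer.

Answer: 2

Derivation:
Initial component count: 2
Add (1,4): endpoints already in same component. Count unchanged: 2.
New component count: 2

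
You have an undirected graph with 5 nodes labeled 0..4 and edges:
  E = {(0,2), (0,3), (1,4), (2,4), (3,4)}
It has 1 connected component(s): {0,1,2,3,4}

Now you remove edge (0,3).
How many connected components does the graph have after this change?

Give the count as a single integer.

Initial component count: 1
Remove (0,3): not a bridge. Count unchanged: 1.
  After removal, components: {0,1,2,3,4}
New component count: 1

Answer: 1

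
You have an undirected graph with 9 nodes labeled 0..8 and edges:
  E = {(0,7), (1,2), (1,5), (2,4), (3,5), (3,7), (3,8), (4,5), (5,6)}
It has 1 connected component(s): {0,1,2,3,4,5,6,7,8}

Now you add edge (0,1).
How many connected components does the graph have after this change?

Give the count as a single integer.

Initial component count: 1
Add (0,1): endpoints already in same component. Count unchanged: 1.
New component count: 1

Answer: 1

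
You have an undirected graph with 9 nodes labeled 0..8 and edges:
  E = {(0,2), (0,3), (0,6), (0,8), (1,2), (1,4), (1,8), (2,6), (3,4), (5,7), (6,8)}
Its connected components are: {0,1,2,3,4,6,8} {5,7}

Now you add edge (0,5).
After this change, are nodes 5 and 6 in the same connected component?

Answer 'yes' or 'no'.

Answer: yes

Derivation:
Initial components: {0,1,2,3,4,6,8} {5,7}
Adding edge (0,5): merges {0,1,2,3,4,6,8} and {5,7}.
New components: {0,1,2,3,4,5,6,7,8}
Are 5 and 6 in the same component? yes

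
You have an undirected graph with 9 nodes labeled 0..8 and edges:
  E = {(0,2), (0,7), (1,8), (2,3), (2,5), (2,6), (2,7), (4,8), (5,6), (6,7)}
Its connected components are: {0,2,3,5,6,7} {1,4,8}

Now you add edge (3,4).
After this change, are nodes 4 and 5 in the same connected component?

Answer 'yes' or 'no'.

Initial components: {0,2,3,5,6,7} {1,4,8}
Adding edge (3,4): merges {0,2,3,5,6,7} and {1,4,8}.
New components: {0,1,2,3,4,5,6,7,8}
Are 4 and 5 in the same component? yes

Answer: yes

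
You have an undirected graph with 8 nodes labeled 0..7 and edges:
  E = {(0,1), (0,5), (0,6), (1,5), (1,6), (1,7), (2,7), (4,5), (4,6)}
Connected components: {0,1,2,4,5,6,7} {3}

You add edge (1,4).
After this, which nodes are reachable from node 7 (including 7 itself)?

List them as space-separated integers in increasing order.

Answer: 0 1 2 4 5 6 7

Derivation:
Before: nodes reachable from 7: {0,1,2,4,5,6,7}
Adding (1,4): both endpoints already in same component. Reachability from 7 unchanged.
After: nodes reachable from 7: {0,1,2,4,5,6,7}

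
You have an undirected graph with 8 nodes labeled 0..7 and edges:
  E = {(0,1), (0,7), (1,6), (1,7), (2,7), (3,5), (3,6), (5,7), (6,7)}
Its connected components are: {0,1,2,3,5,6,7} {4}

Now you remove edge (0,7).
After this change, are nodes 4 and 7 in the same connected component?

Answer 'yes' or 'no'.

Answer: no

Derivation:
Initial components: {0,1,2,3,5,6,7} {4}
Removing edge (0,7): not a bridge — component count unchanged at 2.
New components: {0,1,2,3,5,6,7} {4}
Are 4 and 7 in the same component? no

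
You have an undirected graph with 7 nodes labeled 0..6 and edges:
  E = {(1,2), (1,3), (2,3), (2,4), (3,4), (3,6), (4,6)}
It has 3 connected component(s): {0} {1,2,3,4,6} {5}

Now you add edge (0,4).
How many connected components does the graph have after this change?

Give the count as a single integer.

Answer: 2

Derivation:
Initial component count: 3
Add (0,4): merges two components. Count decreases: 3 -> 2.
New component count: 2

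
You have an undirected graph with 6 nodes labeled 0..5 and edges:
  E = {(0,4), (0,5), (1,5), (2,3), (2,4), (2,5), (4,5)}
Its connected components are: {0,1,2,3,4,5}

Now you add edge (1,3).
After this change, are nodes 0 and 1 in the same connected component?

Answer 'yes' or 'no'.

Initial components: {0,1,2,3,4,5}
Adding edge (1,3): both already in same component {0,1,2,3,4,5}. No change.
New components: {0,1,2,3,4,5}
Are 0 and 1 in the same component? yes

Answer: yes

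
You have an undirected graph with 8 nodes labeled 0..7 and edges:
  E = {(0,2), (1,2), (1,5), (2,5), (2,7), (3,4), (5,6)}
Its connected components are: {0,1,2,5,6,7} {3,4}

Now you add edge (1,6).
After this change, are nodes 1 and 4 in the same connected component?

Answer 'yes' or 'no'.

Answer: no

Derivation:
Initial components: {0,1,2,5,6,7} {3,4}
Adding edge (1,6): both already in same component {0,1,2,5,6,7}. No change.
New components: {0,1,2,5,6,7} {3,4}
Are 1 and 4 in the same component? no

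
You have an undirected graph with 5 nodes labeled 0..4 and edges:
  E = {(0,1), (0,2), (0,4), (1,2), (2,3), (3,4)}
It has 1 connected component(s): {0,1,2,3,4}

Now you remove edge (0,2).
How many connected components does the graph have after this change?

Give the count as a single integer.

Answer: 1

Derivation:
Initial component count: 1
Remove (0,2): not a bridge. Count unchanged: 1.
  After removal, components: {0,1,2,3,4}
New component count: 1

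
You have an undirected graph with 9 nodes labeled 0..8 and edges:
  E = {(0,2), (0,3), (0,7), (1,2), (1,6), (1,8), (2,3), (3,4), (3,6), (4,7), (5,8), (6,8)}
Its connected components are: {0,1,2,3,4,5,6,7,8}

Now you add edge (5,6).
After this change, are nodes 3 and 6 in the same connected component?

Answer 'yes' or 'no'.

Answer: yes

Derivation:
Initial components: {0,1,2,3,4,5,6,7,8}
Adding edge (5,6): both already in same component {0,1,2,3,4,5,6,7,8}. No change.
New components: {0,1,2,3,4,5,6,7,8}
Are 3 and 6 in the same component? yes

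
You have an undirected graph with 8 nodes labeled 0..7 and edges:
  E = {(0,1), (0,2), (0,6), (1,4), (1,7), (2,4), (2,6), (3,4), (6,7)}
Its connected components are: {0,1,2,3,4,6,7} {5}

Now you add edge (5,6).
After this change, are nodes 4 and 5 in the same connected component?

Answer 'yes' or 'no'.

Initial components: {0,1,2,3,4,6,7} {5}
Adding edge (5,6): merges {5} and {0,1,2,3,4,6,7}.
New components: {0,1,2,3,4,5,6,7}
Are 4 and 5 in the same component? yes

Answer: yes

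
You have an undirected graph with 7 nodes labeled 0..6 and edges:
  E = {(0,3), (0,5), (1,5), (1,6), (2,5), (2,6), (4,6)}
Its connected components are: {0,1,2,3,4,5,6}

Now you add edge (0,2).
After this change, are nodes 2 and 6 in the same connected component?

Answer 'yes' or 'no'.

Answer: yes

Derivation:
Initial components: {0,1,2,3,4,5,6}
Adding edge (0,2): both already in same component {0,1,2,3,4,5,6}. No change.
New components: {0,1,2,3,4,5,6}
Are 2 and 6 in the same component? yes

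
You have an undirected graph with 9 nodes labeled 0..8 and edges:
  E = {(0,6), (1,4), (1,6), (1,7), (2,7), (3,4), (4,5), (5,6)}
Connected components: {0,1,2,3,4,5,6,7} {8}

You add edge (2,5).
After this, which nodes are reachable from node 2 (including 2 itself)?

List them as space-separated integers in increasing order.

Before: nodes reachable from 2: {0,1,2,3,4,5,6,7}
Adding (2,5): both endpoints already in same component. Reachability from 2 unchanged.
After: nodes reachable from 2: {0,1,2,3,4,5,6,7}

Answer: 0 1 2 3 4 5 6 7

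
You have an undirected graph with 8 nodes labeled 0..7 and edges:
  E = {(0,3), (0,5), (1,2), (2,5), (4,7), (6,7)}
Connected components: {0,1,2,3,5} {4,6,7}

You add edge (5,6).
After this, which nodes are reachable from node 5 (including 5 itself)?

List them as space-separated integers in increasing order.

Before: nodes reachable from 5: {0,1,2,3,5}
Adding (5,6): merges 5's component with another. Reachability grows.
After: nodes reachable from 5: {0,1,2,3,4,5,6,7}

Answer: 0 1 2 3 4 5 6 7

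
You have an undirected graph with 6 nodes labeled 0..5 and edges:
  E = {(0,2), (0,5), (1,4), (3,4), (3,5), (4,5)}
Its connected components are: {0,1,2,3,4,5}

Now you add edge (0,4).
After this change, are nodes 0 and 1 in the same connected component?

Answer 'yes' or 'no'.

Initial components: {0,1,2,3,4,5}
Adding edge (0,4): both already in same component {0,1,2,3,4,5}. No change.
New components: {0,1,2,3,4,5}
Are 0 and 1 in the same component? yes

Answer: yes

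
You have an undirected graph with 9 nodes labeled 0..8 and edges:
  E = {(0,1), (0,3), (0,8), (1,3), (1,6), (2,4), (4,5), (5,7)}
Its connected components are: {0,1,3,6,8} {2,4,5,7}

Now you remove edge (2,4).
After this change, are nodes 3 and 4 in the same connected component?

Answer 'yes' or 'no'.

Answer: no

Derivation:
Initial components: {0,1,3,6,8} {2,4,5,7}
Removing edge (2,4): it was a bridge — component count 2 -> 3.
New components: {0,1,3,6,8} {2} {4,5,7}
Are 3 and 4 in the same component? no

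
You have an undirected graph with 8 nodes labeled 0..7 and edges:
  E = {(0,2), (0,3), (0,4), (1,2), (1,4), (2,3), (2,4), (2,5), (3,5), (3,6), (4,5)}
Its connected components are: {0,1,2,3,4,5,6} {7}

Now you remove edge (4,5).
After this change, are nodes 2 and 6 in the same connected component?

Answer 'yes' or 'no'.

Answer: yes

Derivation:
Initial components: {0,1,2,3,4,5,6} {7}
Removing edge (4,5): not a bridge — component count unchanged at 2.
New components: {0,1,2,3,4,5,6} {7}
Are 2 and 6 in the same component? yes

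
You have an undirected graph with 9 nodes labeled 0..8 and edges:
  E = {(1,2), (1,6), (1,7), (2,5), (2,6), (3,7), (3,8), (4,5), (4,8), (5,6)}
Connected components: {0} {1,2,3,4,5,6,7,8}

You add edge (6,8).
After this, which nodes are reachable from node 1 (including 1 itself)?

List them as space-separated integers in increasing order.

Answer: 1 2 3 4 5 6 7 8

Derivation:
Before: nodes reachable from 1: {1,2,3,4,5,6,7,8}
Adding (6,8): both endpoints already in same component. Reachability from 1 unchanged.
After: nodes reachable from 1: {1,2,3,4,5,6,7,8}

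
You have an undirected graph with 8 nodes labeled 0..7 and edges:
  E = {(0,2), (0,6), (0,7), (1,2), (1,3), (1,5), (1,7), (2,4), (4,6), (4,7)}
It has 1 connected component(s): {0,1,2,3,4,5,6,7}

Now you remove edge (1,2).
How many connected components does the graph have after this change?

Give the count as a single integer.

Initial component count: 1
Remove (1,2): not a bridge. Count unchanged: 1.
  After removal, components: {0,1,2,3,4,5,6,7}
New component count: 1

Answer: 1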